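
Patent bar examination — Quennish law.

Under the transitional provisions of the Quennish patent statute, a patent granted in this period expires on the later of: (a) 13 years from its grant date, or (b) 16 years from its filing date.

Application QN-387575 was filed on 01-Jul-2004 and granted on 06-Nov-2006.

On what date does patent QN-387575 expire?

2020-07-01

(a) grant + 13 years → 6 November 2019.
(b) filing + 16 years → 1 July 2020.
Later of the two: 1 July 2020.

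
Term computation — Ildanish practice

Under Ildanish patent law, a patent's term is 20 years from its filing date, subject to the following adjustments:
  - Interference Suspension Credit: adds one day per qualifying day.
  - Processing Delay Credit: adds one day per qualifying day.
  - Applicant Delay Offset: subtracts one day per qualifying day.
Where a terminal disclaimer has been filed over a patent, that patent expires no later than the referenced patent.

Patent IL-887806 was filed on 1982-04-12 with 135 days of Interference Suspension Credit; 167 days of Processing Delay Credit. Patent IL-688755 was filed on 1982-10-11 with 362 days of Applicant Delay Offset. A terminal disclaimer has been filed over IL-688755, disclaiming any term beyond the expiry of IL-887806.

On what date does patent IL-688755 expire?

2001-10-14

Natural term of IL-688755:
  Base: filing + 20 years → 11 October 2002.
  Applicant Delay Offset: −362 days → 14 October 2001.
Expiry of referenced patent IL-887806:
  Base: filing + 20 years → 12 April 2002.
  Interference Suspension Credit: +135 days → 25 August 2002.
  Processing Delay Credit: +167 days → 8 February 2003.
Terminal disclaimer: IL-688755 expires on the earlier of 14 October 2001 and 8 February 2003.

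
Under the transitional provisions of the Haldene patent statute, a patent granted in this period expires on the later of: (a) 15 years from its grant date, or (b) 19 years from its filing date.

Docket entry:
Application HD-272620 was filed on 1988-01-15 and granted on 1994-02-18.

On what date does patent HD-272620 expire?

(a) grant + 15 years → 18 February 2009.
(b) filing + 19 years → 15 January 2007.
Later of the two: 18 February 2009.

2009-02-18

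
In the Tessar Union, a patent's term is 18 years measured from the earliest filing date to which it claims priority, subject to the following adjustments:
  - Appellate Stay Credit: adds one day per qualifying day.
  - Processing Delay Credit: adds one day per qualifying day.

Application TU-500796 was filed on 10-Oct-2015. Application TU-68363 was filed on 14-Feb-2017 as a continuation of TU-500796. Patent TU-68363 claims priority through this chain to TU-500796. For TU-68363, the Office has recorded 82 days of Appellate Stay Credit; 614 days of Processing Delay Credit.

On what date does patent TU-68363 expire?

Earliest priority filing: 10 October 2015.
Base term: 10 October 2015 + 18 years → 10 October 2033.
Appellate Stay Credit: +82 days → 31 December 2033.
Processing Delay Credit: +614 days → 6 September 2035.

2035-09-06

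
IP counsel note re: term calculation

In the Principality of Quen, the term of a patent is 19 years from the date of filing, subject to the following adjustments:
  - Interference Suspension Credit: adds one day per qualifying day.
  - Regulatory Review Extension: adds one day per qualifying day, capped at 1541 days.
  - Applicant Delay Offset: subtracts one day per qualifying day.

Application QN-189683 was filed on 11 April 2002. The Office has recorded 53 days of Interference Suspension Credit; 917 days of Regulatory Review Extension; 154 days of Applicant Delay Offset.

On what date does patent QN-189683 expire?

July 6, 2023

Base term: filing date + 19 years → 11 April 2021.
Interference Suspension Credit: +53 days → 3 June 2021.
Regulatory Review Extension: 917 days (within the 1541-day cap) → +917 days → 7 December 2023.
Applicant Delay Offset: −154 days → 6 July 2023.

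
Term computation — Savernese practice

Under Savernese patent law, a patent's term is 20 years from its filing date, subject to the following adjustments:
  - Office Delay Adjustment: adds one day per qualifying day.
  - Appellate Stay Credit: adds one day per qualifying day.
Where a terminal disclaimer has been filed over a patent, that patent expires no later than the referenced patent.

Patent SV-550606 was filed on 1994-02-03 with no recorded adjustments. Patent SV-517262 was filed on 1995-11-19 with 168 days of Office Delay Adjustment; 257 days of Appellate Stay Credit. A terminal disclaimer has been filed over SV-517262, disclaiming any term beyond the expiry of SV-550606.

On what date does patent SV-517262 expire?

February 3, 2014

Natural term of SV-517262:
  Base: filing + 20 years → 19 November 2015.
  Office Delay Adjustment: +168 days → 5 May 2016.
  Appellate Stay Credit: +257 days → 17 January 2017.
Expiry of referenced patent SV-550606:
  Base: filing + 20 years → 3 February 2014.
Terminal disclaimer: SV-517262 expires on the earlier of 17 January 2017 and 3 February 2014.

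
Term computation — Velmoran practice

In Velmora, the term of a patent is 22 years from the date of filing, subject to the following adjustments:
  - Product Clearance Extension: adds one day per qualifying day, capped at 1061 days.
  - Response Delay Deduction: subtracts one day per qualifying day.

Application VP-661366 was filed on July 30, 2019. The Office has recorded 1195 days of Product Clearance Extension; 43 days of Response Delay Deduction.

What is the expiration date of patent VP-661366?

May 13, 2044

Base term: filing date + 22 years → 30 July 2041.
Product Clearance Extension: 1195 days claimed exceeds the 1061-day cap, so +1061 days → 25 June 2044.
Response Delay Deduction: −43 days → 13 May 2044.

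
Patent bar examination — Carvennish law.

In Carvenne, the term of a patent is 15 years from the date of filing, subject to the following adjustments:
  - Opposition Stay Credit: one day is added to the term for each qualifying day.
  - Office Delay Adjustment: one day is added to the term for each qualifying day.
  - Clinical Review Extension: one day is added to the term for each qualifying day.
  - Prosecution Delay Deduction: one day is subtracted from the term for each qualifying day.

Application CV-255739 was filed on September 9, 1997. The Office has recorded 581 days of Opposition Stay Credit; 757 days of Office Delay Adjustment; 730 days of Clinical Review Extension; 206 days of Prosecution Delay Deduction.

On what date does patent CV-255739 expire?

2017-10-15

Base term: filing date + 15 years → 9 September 2012.
Opposition Stay Credit: +581 days → 13 April 2014.
Office Delay Adjustment: +757 days → 9 May 2016.
Clinical Review Extension: +730 days → 9 May 2018.
Prosecution Delay Deduction: −206 days → 15 October 2017.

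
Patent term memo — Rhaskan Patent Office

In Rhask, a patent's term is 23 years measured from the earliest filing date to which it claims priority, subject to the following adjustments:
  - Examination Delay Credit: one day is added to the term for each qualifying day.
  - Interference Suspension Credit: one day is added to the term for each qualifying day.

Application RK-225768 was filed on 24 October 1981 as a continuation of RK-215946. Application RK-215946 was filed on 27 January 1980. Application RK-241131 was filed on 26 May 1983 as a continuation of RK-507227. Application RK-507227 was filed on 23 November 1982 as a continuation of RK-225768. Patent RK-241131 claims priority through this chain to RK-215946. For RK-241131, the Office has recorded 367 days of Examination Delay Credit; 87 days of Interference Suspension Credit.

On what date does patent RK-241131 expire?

Earliest priority filing: 27 January 1980.
Base term: 27 January 1980 + 23 years → 27 January 2003.
Examination Delay Credit: +367 days → 29 January 2004.
Interference Suspension Credit: +87 days → 25 April 2004.

2004-04-25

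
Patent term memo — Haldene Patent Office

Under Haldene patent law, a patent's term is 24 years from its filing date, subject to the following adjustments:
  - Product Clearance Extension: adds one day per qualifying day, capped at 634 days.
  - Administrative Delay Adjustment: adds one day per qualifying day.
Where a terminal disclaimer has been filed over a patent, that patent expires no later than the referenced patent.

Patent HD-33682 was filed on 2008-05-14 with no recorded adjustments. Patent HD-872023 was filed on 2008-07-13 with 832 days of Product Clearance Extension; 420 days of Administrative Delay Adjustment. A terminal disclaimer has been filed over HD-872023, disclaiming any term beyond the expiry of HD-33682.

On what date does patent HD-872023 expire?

May 14, 2032

Natural term of HD-872023:
  Base: filing + 24 years → 13 July 2032.
  Product Clearance Extension: 832 days claimed exceeds the 634-day cap, so +634 days → 8 April 2034.
  Administrative Delay Adjustment: +420 days → 2 June 2035.
Expiry of referenced patent HD-33682:
  Base: filing + 24 years → 14 May 2032.
Terminal disclaimer: HD-872023 expires on the earlier of 2 June 2035 and 14 May 2032.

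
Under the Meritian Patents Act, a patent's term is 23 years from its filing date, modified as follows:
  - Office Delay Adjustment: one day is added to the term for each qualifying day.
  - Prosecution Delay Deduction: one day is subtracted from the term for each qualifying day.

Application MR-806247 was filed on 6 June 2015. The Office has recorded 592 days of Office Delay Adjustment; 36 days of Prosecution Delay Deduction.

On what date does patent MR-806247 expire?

Base term: filing date + 23 years → 6 June 2038.
Office Delay Adjustment: +592 days → 19 January 2040.
Prosecution Delay Deduction: −36 days → 14 December 2039.

2039-12-14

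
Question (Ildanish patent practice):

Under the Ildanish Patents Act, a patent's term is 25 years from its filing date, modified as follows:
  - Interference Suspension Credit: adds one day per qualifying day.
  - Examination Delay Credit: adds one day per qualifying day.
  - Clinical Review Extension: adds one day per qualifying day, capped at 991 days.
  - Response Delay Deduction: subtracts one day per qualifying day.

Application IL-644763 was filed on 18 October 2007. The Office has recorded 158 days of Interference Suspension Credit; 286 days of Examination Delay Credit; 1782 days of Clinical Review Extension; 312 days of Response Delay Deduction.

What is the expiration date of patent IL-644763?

2035-11-15

Base term: filing date + 25 years → 18 October 2032.
Interference Suspension Credit: +158 days → 25 March 2033.
Examination Delay Credit: +286 days → 5 January 2034.
Clinical Review Extension: 1782 days claimed exceeds the 991-day cap, so +991 days → 22 September 2036.
Response Delay Deduction: −312 days → 15 November 2035.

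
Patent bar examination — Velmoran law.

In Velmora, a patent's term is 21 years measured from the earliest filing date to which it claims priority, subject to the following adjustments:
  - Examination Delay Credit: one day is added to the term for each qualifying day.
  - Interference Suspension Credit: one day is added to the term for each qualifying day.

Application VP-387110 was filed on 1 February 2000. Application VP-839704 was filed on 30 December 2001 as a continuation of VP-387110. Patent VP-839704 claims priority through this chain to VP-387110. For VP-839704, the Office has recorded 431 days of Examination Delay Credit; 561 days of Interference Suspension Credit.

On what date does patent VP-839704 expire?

October 21, 2023

Earliest priority filing: 1 February 2000.
Base term: 1 February 2000 + 21 years → 1 February 2021.
Examination Delay Credit: +431 days → 8 April 2022.
Interference Suspension Credit: +561 days → 21 October 2023.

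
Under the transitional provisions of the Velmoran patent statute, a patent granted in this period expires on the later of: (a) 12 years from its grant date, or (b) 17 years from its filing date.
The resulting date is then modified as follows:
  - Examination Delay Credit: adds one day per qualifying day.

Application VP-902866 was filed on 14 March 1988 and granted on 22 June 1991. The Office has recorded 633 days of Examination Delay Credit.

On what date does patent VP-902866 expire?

December 7, 2006

(a) grant + 12 years → 22 June 2003.
(b) filing + 17 years → 14 March 2005.
Later of the two: 14 March 2005.
Examination Delay Credit: +633 days → 7 December 2006.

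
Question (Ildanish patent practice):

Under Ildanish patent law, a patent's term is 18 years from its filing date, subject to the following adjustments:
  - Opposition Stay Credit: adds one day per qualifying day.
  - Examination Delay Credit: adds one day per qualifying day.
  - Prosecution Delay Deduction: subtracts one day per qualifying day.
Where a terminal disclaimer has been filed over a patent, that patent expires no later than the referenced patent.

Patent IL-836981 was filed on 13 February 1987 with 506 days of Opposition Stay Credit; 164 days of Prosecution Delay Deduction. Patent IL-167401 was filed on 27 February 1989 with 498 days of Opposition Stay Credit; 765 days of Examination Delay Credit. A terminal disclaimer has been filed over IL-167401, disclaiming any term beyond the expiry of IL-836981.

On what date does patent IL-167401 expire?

January 21, 2006

Natural term of IL-167401:
  Base: filing + 18 years → 27 February 2007.
  Opposition Stay Credit: +498 days → 9 July 2008.
  Examination Delay Credit: +765 days → 13 August 2010.
Expiry of referenced patent IL-836981:
  Base: filing + 18 years → 13 February 2005.
  Opposition Stay Credit: +506 days → 4 July 2006.
  Prosecution Delay Deduction: −164 days → 21 January 2006.
Terminal disclaimer: IL-167401 expires on the earlier of 13 August 2010 and 21 January 2006.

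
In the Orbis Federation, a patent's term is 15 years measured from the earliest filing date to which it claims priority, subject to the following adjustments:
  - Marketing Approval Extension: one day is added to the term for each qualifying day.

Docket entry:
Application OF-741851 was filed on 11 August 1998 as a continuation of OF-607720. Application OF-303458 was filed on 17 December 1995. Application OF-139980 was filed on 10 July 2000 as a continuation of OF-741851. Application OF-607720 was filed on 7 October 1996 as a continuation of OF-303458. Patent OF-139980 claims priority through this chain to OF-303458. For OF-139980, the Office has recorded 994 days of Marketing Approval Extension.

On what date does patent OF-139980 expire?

September 6, 2013

Earliest priority filing: 17 December 1995.
Base term: 17 December 1995 + 15 years → 17 December 2010.
Marketing Approval Extension: +994 days → 6 September 2013.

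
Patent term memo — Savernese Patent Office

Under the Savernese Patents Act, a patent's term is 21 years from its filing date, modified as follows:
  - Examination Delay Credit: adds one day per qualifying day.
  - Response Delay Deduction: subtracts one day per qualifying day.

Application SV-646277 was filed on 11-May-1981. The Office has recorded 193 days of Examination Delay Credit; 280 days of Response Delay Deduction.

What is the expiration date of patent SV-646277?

Base term: filing date + 21 years → 11 May 2002.
Examination Delay Credit: +193 days → 20 November 2002.
Response Delay Deduction: −280 days → 13 February 2002.

February 13, 2002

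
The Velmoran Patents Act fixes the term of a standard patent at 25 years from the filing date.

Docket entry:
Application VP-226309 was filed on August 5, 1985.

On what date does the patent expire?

Filing date + 25 years → 5 August 2010.

August 5, 2010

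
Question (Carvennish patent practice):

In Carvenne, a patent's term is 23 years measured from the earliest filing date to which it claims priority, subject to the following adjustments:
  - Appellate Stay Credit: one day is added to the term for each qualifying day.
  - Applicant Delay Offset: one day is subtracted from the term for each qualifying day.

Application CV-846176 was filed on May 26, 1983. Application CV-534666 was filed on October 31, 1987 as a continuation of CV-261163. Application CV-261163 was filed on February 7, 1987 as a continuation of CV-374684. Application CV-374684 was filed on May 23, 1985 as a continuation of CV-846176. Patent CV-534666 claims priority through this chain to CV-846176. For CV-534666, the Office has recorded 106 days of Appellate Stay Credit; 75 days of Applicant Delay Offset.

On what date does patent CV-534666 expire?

2006-06-26

Earliest priority filing: 26 May 1983.
Base term: 26 May 1983 + 23 years → 26 May 2006.
Appellate Stay Credit: +106 days → 9 September 2006.
Applicant Delay Offset: −75 days → 26 June 2006.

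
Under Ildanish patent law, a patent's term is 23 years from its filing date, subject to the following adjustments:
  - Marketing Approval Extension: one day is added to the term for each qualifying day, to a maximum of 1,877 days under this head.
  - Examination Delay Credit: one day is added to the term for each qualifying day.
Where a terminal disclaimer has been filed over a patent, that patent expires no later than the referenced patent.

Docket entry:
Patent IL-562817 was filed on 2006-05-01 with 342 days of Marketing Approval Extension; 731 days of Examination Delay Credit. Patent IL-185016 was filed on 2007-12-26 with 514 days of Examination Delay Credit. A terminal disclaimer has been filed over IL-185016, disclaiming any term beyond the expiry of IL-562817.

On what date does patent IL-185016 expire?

2032-04-08

Natural term of IL-185016:
  Base: filing + 23 years → 26 December 2030.
  Examination Delay Credit: +514 days → 23 May 2032.
Expiry of referenced patent IL-562817:
  Base: filing + 23 years → 1 May 2029.
  Marketing Approval Extension: 342 days (within the 1877-day cap) → +342 days → 8 April 2030.
  Examination Delay Credit: +731 days → 8 April 2032.
Terminal disclaimer: IL-185016 expires on the earlier of 23 May 2032 and 8 April 2032.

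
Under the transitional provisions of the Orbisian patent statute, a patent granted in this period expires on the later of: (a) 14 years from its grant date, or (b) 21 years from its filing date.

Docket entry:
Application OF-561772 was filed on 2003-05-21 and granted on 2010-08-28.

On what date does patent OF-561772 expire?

(a) grant + 14 years → 28 August 2024.
(b) filing + 21 years → 21 May 2024.
Later of the two: 28 August 2024.

2024-08-28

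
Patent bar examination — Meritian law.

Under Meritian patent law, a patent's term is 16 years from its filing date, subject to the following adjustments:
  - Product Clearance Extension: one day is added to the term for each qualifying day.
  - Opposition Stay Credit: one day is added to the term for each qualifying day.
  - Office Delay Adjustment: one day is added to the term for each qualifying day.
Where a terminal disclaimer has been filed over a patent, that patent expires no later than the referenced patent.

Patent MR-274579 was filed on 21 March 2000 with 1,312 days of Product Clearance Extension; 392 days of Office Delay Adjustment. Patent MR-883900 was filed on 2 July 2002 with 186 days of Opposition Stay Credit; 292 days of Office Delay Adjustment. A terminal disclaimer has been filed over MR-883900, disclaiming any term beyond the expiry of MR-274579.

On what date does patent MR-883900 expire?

Natural term of MR-883900:
  Base: filing + 16 years → 2 July 2018.
  Opposition Stay Credit: +186 days → 4 January 2019.
  Office Delay Adjustment: +292 days → 23 October 2019.
Expiry of referenced patent MR-274579:
  Base: filing + 16 years → 21 March 2016.
  Product Clearance Extension: +1312 days → 24 October 2019.
  Office Delay Adjustment: +392 days → 19 November 2020.
Terminal disclaimer: MR-883900 expires on the earlier of 23 October 2019 and 19 November 2020.

October 23, 2019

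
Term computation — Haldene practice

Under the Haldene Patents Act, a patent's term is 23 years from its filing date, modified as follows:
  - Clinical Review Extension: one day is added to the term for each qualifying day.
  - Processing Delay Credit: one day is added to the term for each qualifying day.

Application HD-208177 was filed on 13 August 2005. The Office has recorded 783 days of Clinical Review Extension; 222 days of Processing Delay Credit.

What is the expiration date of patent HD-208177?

2031-05-15

Base term: filing date + 23 years → 13 August 2028.
Clinical Review Extension: +783 days → 5 October 2030.
Processing Delay Credit: +222 days → 15 May 2031.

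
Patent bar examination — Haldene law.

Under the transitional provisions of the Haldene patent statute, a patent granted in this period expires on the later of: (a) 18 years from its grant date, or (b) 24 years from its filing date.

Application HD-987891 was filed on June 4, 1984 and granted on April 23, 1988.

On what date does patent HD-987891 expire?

(a) grant + 18 years → 23 April 2006.
(b) filing + 24 years → 4 June 2008.
Later of the two: 4 June 2008.

2008-06-04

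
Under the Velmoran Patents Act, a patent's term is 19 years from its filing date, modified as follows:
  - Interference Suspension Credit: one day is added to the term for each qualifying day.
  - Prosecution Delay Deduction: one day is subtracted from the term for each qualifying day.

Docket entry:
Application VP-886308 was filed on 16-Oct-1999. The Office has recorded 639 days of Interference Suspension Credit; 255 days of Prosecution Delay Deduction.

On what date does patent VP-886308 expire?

Base term: filing date + 19 years → 16 October 2018.
Interference Suspension Credit: +639 days → 16 July 2020.
Prosecution Delay Deduction: −255 days → 4 November 2019.

November 4, 2019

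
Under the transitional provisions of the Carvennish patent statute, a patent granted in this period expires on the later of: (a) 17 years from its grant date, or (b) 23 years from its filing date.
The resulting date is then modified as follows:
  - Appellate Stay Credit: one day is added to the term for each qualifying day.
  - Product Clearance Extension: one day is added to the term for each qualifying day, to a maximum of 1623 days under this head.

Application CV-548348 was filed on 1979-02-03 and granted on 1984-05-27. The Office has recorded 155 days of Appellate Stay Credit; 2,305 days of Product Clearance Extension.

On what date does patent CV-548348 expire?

2006-12-17

(a) grant + 17 years → 27 May 2001.
(b) filing + 23 years → 3 February 2002.
Later of the two: 3 February 2002.
Appellate Stay Credit: +155 days → 8 July 2002.
Product Clearance Extension: 2305 days claimed exceeds the 1623-day cap, so +1623 days → 17 December 2006.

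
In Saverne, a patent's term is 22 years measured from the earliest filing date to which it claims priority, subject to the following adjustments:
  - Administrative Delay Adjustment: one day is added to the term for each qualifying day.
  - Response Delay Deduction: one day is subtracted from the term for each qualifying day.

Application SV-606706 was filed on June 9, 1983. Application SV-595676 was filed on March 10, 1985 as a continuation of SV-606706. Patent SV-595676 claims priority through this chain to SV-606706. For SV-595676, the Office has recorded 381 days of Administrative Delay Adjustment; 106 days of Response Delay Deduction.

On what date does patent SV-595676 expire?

2006-03-11

Earliest priority filing: 9 June 1983.
Base term: 9 June 1983 + 22 years → 9 June 2005.
Administrative Delay Adjustment: +381 days → 25 June 2006.
Response Delay Deduction: −106 days → 11 March 2006.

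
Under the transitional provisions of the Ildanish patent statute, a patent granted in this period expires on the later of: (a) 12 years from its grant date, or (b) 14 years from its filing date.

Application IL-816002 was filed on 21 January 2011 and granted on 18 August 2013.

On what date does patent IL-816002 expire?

2025-08-18

(a) grant + 12 years → 18 August 2025.
(b) filing + 14 years → 21 January 2025.
Later of the two: 18 August 2025.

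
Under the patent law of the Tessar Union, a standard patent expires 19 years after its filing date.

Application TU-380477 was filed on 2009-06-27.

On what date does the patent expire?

Filing date + 19 years → 27 June 2028.

June 27, 2028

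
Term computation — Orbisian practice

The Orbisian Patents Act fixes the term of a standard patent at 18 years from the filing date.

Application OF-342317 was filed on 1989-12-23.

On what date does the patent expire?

December 23, 2007

Filing date + 18 years → 23 December 2007.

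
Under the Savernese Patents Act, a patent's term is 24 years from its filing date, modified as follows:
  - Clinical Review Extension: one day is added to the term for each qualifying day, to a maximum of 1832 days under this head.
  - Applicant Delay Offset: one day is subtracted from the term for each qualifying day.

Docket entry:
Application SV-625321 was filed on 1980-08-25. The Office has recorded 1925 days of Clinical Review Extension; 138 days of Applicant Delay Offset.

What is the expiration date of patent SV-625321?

Base term: filing date + 24 years → 25 August 2004.
Clinical Review Extension: 1925 days claimed exceeds the 1832-day cap, so +1832 days → 31 August 2009.
Applicant Delay Offset: −138 days → 15 April 2009.

2009-04-15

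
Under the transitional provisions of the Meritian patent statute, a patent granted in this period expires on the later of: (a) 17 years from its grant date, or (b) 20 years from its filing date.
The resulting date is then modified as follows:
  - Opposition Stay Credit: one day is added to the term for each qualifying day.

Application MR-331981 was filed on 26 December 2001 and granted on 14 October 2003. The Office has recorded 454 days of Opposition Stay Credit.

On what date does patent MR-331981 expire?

2023-03-25

(a) grant + 17 years → 14 October 2020.
(b) filing + 20 years → 26 December 2021.
Later of the two: 26 December 2021.
Opposition Stay Credit: +454 days → 25 March 2023.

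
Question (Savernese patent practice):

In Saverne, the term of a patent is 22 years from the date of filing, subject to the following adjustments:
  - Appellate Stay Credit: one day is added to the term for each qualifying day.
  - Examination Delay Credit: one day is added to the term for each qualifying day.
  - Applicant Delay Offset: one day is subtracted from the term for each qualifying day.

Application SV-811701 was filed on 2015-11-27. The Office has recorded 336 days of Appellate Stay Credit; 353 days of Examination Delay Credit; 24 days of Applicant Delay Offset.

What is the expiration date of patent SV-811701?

September 23, 2039

Base term: filing date + 22 years → 27 November 2037.
Appellate Stay Credit: +336 days → 29 October 2038.
Examination Delay Credit: +353 days → 17 October 2039.
Applicant Delay Offset: −24 days → 23 September 2039.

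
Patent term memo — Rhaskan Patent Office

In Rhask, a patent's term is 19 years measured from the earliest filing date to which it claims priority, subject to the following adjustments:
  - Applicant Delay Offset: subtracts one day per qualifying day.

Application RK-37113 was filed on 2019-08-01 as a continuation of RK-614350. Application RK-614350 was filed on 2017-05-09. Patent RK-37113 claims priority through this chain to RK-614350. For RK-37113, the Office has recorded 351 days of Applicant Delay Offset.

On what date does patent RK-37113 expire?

Earliest priority filing: 9 May 2017.
Base term: 9 May 2017 + 19 years → 9 May 2036.
Applicant Delay Offset: −351 days → 24 May 2035.

2035-05-24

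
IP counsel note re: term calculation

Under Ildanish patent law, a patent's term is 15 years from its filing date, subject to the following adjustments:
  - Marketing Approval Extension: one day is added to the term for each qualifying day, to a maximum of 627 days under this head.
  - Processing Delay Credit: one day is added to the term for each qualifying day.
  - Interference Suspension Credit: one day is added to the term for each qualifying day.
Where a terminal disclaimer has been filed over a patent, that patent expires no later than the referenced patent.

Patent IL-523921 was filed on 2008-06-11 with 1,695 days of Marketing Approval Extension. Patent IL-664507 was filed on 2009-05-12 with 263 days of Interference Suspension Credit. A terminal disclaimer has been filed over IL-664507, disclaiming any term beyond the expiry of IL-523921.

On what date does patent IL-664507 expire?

January 30, 2025

Natural term of IL-664507:
  Base: filing + 15 years → 12 May 2024.
  Interference Suspension Credit: +263 days → 30 January 2025.
Expiry of referenced patent IL-523921:
  Base: filing + 15 years → 11 June 2023.
  Marketing Approval Extension: 1695 days claimed exceeds the 627-day cap, so +627 days → 27 February 2025.
Terminal disclaimer: IL-664507 expires on the earlier of 30 January 2025 and 27 February 2025.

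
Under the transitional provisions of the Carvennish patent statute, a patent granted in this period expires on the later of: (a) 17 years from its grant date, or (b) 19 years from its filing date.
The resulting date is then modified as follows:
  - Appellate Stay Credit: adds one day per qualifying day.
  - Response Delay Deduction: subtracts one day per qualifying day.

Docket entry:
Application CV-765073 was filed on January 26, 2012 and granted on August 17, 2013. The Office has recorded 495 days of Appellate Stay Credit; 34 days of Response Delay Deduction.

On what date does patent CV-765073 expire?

(a) grant + 17 years → 17 August 2030.
(b) filing + 19 years → 26 January 2031.
Later of the two: 26 January 2031.
Appellate Stay Credit: +495 days → 4 June 2032.
Response Delay Deduction: −34 days → 1 May 2032.

2032-05-01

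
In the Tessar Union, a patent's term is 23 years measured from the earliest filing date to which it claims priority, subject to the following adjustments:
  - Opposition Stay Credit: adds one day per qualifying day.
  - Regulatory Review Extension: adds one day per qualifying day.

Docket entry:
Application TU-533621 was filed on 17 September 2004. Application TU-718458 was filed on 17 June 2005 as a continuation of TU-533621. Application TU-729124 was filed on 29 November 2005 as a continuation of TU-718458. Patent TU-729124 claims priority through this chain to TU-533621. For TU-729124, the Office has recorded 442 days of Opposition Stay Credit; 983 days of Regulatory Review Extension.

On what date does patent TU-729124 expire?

Earliest priority filing: 17 September 2004.
Base term: 17 September 2004 + 23 years → 17 September 2027.
Opposition Stay Credit: +442 days → 2 December 2028.
Regulatory Review Extension: +983 days → 12 August 2031.

2031-08-12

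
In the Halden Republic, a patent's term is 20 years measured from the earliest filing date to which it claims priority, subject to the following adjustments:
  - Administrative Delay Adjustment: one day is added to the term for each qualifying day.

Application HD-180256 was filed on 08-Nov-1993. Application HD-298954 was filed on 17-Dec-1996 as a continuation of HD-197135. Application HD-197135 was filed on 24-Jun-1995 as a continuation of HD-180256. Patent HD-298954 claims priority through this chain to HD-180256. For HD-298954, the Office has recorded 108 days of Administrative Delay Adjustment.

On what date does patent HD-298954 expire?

Earliest priority filing: 8 November 1993.
Base term: 8 November 1993 + 20 years → 8 November 2013.
Administrative Delay Adjustment: +108 days → 24 February 2014.

February 24, 2014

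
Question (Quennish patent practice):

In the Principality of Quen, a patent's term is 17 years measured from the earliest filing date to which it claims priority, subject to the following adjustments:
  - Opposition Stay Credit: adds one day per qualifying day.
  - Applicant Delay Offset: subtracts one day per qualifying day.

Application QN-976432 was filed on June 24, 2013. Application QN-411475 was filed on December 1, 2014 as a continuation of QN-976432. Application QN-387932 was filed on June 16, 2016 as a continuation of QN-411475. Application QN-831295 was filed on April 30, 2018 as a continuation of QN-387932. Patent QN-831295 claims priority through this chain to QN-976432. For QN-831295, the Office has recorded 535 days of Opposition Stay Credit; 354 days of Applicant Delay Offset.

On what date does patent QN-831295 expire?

Earliest priority filing: 24 June 2013.
Base term: 24 June 2013 + 17 years → 24 June 2030.
Opposition Stay Credit: +535 days → 11 December 2031.
Applicant Delay Offset: −354 days → 22 December 2030.

December 22, 2030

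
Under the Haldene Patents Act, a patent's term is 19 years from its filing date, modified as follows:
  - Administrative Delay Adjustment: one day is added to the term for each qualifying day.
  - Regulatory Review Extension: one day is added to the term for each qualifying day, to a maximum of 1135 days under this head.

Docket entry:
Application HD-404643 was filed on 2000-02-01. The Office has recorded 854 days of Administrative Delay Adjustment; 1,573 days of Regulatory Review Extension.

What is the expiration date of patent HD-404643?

Base term: filing date + 19 years → 1 February 2019.
Administrative Delay Adjustment: +854 days → 4 June 2021.
Regulatory Review Extension: 1573 days claimed exceeds the 1135-day cap, so +1135 days → 13 July 2024.

2024-07-13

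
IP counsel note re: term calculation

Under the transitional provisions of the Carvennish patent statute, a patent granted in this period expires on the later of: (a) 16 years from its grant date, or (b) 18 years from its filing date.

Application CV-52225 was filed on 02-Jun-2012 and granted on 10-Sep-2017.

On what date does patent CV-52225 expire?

September 10, 2033

(a) grant + 16 years → 10 September 2033.
(b) filing + 18 years → 2 June 2030.
Later of the two: 10 September 2033.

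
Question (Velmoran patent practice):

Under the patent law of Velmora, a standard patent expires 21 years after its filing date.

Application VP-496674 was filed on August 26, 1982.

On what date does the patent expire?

Filing date + 21 years → 26 August 2003.

2003-08-26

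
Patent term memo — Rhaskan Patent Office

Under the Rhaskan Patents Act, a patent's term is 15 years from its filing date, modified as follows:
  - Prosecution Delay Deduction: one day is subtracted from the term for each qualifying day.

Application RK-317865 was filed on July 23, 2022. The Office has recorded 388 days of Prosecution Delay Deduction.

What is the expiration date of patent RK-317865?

2036-06-30

Base term: filing date + 15 years → 23 July 2037.
Prosecution Delay Deduction: −388 days → 30 June 2036.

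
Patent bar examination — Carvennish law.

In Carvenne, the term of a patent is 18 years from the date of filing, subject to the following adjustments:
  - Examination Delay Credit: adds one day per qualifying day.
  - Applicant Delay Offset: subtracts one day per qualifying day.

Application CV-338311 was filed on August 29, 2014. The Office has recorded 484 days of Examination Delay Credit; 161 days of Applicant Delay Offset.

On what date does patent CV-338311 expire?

July 18, 2033

Base term: filing date + 18 years → 29 August 2032.
Examination Delay Credit: +484 days → 26 December 2033.
Applicant Delay Offset: −161 days → 18 July 2033.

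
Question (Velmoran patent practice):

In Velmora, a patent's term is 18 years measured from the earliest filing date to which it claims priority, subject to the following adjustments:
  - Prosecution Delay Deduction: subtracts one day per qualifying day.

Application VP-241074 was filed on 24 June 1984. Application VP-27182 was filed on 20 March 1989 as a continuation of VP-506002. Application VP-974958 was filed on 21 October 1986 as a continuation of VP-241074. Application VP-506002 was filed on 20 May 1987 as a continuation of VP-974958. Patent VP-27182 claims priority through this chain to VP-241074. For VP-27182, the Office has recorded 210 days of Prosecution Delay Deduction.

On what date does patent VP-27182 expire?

November 26, 2001

Earliest priority filing: 24 June 1984.
Base term: 24 June 1984 + 18 years → 24 June 2002.
Prosecution Delay Deduction: −210 days → 26 November 2001.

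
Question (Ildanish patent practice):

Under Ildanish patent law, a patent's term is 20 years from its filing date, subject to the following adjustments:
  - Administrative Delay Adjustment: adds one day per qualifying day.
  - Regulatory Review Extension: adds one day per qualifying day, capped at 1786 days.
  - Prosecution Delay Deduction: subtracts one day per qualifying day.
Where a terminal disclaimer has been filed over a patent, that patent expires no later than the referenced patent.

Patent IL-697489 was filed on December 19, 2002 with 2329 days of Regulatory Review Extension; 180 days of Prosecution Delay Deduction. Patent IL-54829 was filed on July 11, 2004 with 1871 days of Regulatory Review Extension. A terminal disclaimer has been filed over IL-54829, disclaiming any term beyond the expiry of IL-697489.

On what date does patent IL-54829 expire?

Natural term of IL-54829:
  Base: filing + 20 years → 11 July 2024.
  Regulatory Review Extension: 1871 days claimed exceeds the 1786-day cap, so +1786 days → 1 June 2029.
Expiry of referenced patent IL-697489:
  Base: filing + 20 years → 19 December 2022.
  Regulatory Review Extension: 2329 days claimed exceeds the 1786-day cap, so +1786 days → 9 November 2027.
  Prosecution Delay Deduction: −180 days → 13 May 2027.
Terminal disclaimer: IL-54829 expires on the earlier of 1 June 2029 and 13 May 2027.

2027-05-13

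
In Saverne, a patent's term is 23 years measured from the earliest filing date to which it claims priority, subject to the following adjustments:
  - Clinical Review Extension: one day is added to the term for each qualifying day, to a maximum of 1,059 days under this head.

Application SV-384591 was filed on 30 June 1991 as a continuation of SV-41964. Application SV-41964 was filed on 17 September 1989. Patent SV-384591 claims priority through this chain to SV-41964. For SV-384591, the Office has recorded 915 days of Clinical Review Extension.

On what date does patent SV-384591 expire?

Earliest priority filing: 17 September 1989.
Base term: 17 September 1989 + 23 years → 17 September 2012.
Clinical Review Extension: 915 days (within the 1059-day cap) → +915 days → 21 March 2015.

March 21, 2015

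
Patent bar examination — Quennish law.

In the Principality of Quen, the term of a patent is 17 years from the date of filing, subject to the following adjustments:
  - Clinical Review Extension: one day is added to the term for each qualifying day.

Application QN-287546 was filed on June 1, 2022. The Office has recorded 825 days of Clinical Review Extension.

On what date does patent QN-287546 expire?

2041-09-03

Base term: filing date + 17 years → 1 June 2039.
Clinical Review Extension: +825 days → 3 September 2041.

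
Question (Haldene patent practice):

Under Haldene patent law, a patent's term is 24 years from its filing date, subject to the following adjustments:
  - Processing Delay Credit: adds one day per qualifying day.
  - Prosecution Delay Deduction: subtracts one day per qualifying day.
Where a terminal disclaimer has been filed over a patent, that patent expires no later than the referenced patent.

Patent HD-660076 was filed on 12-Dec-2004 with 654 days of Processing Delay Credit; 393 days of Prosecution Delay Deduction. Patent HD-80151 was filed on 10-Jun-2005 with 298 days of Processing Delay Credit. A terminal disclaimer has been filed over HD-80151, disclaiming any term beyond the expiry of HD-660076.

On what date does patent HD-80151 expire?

Natural term of HD-80151:
  Base: filing + 24 years → 10 June 2029.
  Processing Delay Credit: +298 days → 4 April 2030.
Expiry of referenced patent HD-660076:
  Base: filing + 24 years → 12 December 2028.
  Processing Delay Credit: +654 days → 27 September 2030.
  Prosecution Delay Deduction: −393 days → 30 August 2029.
Terminal disclaimer: HD-80151 expires on the earlier of 4 April 2030 and 30 August 2029.

August 30, 2029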